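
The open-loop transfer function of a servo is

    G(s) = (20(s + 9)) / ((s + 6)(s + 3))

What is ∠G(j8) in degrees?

At s = j8: numerator = 180 + j160, denominator = -46 + j72.
∠G = ∠num − ∠den = 41.634° − (122.57°) = -80.94°.

∠G(j8) ≈ -80.94°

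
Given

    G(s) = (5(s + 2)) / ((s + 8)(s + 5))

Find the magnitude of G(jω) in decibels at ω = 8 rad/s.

|G(j8)|_dB ≈ -8.26 dB

Substitute s = j8: numerator = 10 + j40, denominator = -24 + j104.
|G(j8)| = |10 + j40| / |-24 + j104| = 41.231 / 106.73 ≈ 0.3863.
In decibels: 20·log₁₀(0.3863) ≈ -8.26 dB.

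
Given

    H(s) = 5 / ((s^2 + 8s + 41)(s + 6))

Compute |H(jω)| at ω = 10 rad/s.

Substitute s = j10: numerator = 5, denominator = -1154 - j110.
|H(j10)| = |5| / |-1154 - j110| = 5 / 1159.2 ≈ 0.004313.

|H(j10)| ≈ 0.004313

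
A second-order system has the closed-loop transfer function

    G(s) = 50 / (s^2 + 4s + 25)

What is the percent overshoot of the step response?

%OS ≈ 25.4%

Comparing s^2 + 4s + 25 to s^2 + 2ζωₙs + ωₙ²: ωₙ = 5 rad/s and ζ = 4/(2·5) = 0.4.
%OS = 100·exp(−πζ/√(1−ζ²)) = 100·exp(−π·0.4/√(1−0.4²)) ≈ 25.4%.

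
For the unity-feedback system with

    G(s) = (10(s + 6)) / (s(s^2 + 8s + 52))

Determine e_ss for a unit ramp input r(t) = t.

G(s) has one pole at the origin.
This is a Type 1 system. Kv = lim_{s→0} s·G(s) = 60/52 = 15/13.
e_ss = 1/Kv = 1/(15/13) = 13/15 ≈ 0.8667.

e_ss = 0.8667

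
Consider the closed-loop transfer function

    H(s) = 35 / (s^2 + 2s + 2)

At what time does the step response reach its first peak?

t_p ≈ 3.142 s

Comparing s^2 + 2s + 2 to s^2 + 2ζωₙs + ωₙ²: ωₙ = √2 ≈ 1.414 rad/s and ζ = 2/(2·√2) ≈ 0.7071.
ζωₙ = 2/2 = 1, so ω_d = ωₙ√(1−ζ²) = √(ωₙ² − (ζωₙ)²) = √(2 − 1²) = √1 = 1 rad/s.
t_p = π/ω_d = π/1 ≈ 3.142 s.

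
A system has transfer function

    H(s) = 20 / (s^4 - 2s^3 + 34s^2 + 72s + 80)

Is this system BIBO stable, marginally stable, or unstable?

The denominator s^4 - 2s^3 + 34s^2 + 72s + 80 factors as (s^2 - 4s + 40)(s^2 + 2s + 2), giving poles at s = 2 ± 6j, -1 ± j.
Since the pole(s) at s = 2 ± 6j lie in the right half-plane, the system is unstable.

unstable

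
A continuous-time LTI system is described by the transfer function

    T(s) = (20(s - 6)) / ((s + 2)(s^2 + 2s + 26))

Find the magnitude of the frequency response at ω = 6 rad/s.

Substitute s = j6: numerator = -120 + j120, denominator = -92 - j36.
|T(j6)| = |-120 + j120| / |-92 - j36| = 169.71 / 98.793 ≈ 1.718.

|T(j6)| ≈ 1.718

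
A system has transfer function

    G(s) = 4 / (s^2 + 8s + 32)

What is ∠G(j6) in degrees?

At s = j6: numerator = 4, denominator = -4 + j48.
∠G = ∠num − ∠den = 0° − (94.764°) = -94.76°.

∠G(j6) ≈ -94.76°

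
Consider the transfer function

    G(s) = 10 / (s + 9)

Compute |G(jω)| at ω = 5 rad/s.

|G(j5)| ≈ 0.9713

Substitute s = j5: numerator = 10, denominator = 9 + j5.
|G(j5)| = |10| / |9 + j5| = 10 / 10.296 ≈ 0.9713.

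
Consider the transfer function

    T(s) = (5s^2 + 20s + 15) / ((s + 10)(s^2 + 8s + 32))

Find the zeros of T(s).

Set the numerator to zero: 5s^2 + 20s + 15 = 0, i.e. 5·(s^2 + 4s + 3) = 0.
Factoring: (s + 3)(s + 1) = 0.

s = -3, -1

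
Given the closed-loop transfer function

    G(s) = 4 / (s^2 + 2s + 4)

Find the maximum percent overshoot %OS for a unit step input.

%OS ≈ 16.3%

Comparing s^2 + 2s + 4 to s^2 + 2ζωₙs + ωₙ²: ωₙ = 2 rad/s and ζ = 2/(2·2) = 0.5.
%OS = 100·exp(−πζ/√(1−ζ²)) = 100·exp(−π·0.5/√(1−0.5²)) ≈ 16.3%.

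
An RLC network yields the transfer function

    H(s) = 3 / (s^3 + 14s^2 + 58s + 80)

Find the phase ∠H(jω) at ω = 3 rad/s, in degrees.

At s = j3: numerator = 3, denominator = -46 + j147.
∠H = ∠num − ∠den = 0° − (107.38°) = -107.4°.

∠H(j3) ≈ -107.4°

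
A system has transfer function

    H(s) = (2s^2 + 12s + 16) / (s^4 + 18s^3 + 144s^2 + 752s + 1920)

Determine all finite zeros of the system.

s = -4, -2

Set the numerator to zero: 2s^2 + 12s + 16 = 0, i.e. 2·(s^2 + 6s + 8) = 0.
Factoring: (s + 4)(s + 2) = 0.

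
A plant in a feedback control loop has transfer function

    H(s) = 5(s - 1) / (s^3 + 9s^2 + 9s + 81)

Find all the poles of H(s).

s = ±3j, -9

The poles are the roots of the denominator s^3 + 9s^2 + 9s + 81 = 0.
Trying s = -9: the polynomial evaluates to 0, so (s + 9) is a factor.
Dividing out leaves s^2 + 9 = 0.
The quadratic formula then gives s = 0 ± 3j.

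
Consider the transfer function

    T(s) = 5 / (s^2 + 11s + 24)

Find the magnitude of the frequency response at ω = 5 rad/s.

|T(j5)| ≈ 0.09089

Substitute s = j5: numerator = 5, denominator = -1 + j55.
|T(j5)| = |5| / |-1 + j55| = 5 / 55.009 ≈ 0.09089.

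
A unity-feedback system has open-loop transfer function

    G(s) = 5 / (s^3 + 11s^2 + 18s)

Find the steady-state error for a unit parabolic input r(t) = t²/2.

G(s) has one pole at the origin.
This is a Type 1 system; Ka = lim_{s→0} s^2·G(s) = 0, so the steady-state error for a parabola input is infinite.

e_ss = ∞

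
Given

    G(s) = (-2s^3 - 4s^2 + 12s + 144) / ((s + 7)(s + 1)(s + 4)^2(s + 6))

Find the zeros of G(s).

s = -3 ± 3j, 4

Set the numerator to zero: -2s^3 - 4s^2 + 12s + 144 = 0, i.e. -2·(s^3 + 2s^2 - 6s - 72) = 0.
Factoring: (s^2 + 6s + 18)(s - 4) = 0.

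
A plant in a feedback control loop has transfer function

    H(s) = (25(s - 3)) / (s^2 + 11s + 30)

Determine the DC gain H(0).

Set s = 0: H(0) = (-75) / (30) = -5/2.

H(0) = -5/2 ≈ -2.500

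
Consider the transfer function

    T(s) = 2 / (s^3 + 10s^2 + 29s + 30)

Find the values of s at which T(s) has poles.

s = -2 ± j, -6

The poles are the roots of the denominator s^3 + 10s^2 + 29s + 30 = 0.
Trying s = -6: the polynomial evaluates to 0, so (s + 6) is a factor.
Dividing out leaves s^2 + 4s + 5 = 0.
The quadratic formula then gives s = -2 ± 1j.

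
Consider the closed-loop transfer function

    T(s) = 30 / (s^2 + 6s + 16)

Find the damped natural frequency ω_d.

Comparing s^2 + 6s + 16 to s^2 + 2ζωₙs + ωₙ²: ωₙ = 4 rad/s and ζ = 6/(2·4) = 0.75.
ζωₙ = 6/2 = 3, so ω_d = ωₙ√(1−ζ²) = √(ωₙ² − (ζωₙ)²) = √(16 − 3²) = √7 ≈ 2.646 rad/s.

ω_d ≈ 2.646 rad/s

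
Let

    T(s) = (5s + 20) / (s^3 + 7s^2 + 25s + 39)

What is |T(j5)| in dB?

|T(j5)|_dB ≈ -12.6 dB

Substitute s = j5: numerator = 20 + j25, denominator = -136.
|T(j5)| = |20 + j25| / |-136| = 32.016 / 136 ≈ 0.2354.
In decibels: 20·log₁₀(0.2354) ≈ -12.6 dB.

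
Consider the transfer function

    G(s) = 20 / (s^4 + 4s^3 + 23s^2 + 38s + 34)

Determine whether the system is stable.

stable

The denominator s^4 + 4s^3 + 23s^2 + 38s + 34 factors as (s^2 + 2s + 17)(s^2 + 2s + 2), giving poles at s = -1 ± 4j, -1 ± j.
Since all poles lie strictly in the left half-plane, the system is stable.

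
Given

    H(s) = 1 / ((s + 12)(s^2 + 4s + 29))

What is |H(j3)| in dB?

|H(j3)|_dB ≈ -49.2 dB

Substitute s = j3: numerator = 1, denominator = 204 + j204.
|H(j3)| = |1| / |204 + j204| = 1 / 288.50 ≈ 0.003466.
In decibels: 20·log₁₀(0.003466) ≈ -49.2 dB.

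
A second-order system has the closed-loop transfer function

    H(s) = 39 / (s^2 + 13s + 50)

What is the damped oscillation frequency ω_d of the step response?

Comparing s^2 + 13s + 50 to s^2 + 2ζωₙs + ωₙ²: ωₙ = √50 ≈ 7.071 rad/s and ζ = 13/(2·√50) ≈ 0.9192.
ζωₙ = 13/2 = 6.5, so ω_d = ωₙ√(1−ζ²) = √(ωₙ² − (ζωₙ)²) = √(50 − 6.5²) = √7.75 ≈ 2.784 rad/s.

ω_d ≈ 2.784 rad/s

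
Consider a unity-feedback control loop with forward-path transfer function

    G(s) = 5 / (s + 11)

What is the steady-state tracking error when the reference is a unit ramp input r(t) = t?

e_ss = ∞

G(s) has no poles at the origin.
This is a Type 0 system; Kv = lim_{s→0} s·G(s) = 0, so the steady-state error for a ramp input is infinite.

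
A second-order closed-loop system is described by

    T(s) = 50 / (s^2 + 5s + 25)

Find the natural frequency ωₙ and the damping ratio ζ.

Compare the denominator to the standard form s^2 + 2ζωₙs + ωₙ².
ωₙ² = 25, so ωₙ = 5 rad/s.
2ζωₙ = 5, so ζ = 5/(2·5) = 0.5.

ωₙ = 5 rad/s, ζ = 0.5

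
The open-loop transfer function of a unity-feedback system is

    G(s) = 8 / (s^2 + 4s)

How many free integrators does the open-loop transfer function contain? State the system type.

Type 1

Factor s from the denominator: s^2 + 4s = s·(s + 4).
There is 1 pole at the origin, so the system is Type 1.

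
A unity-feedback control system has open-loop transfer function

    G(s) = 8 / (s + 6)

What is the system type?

Type 0

The denominator has no factor of s at the origin — no free integrator — so this is a Type 0 system.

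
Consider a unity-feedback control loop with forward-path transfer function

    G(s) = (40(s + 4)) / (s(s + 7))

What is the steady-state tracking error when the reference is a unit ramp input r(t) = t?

G(s) has one pole at the origin.
This is a Type 1 system. Kv = lim_{s→0} s·G(s) = 160/7.
e_ss = 1/Kv = 1/(160/7) = 7/160 ≈ 0.04375.

e_ss = 0.04375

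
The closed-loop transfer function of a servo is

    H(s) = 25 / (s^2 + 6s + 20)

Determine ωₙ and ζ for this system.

ωₙ ≈ 4.472 rad/s, ζ ≈ 0.6708

Compare the denominator to the standard form s^2 + 2ζωₙs + ωₙ².
ωₙ² = 20, so ωₙ = √20 ≈ 4.472 rad/s.
2ζωₙ = 6, so ζ = 6/(2·√20) ≈ 0.6708.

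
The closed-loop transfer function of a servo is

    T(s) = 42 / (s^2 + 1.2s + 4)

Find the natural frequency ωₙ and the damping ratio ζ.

Compare the denominator to the standard form s^2 + 2ζωₙs + ωₙ².
ωₙ² = 4, so ωₙ = 2 rad/s.
2ζωₙ = 1.2, so ζ = 1.2/(2·2) = 0.3.

ωₙ = 2 rad/s, ζ = 0.3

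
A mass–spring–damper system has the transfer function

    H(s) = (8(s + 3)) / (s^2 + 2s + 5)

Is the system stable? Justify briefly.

The denominator s^2 + 2s + 5 factors as (s^2 + 2s + 5), giving poles at s = -1 ± 2j.
Since all poles lie strictly in the left half-plane, the system is stable.

stable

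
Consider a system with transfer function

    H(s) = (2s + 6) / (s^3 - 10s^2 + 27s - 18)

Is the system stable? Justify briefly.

unstable

The denominator s^3 - 10s^2 + 27s - 18 factors as (s - 6)(s - 1)(s - 3), giving poles at s = 6, 1, 3.
Since the pole(s) at s = 6, 1, 3 lie in the right half-plane, the system is unstable.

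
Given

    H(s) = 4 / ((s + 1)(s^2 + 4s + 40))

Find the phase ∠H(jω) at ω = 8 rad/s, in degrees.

∠H(j8) ≈ 150.3°

At s = j8: numerator = 4, denominator = -280 - j160.
∠H = ∠num − ∠den = 0° − (-150.26°) = 150.3°.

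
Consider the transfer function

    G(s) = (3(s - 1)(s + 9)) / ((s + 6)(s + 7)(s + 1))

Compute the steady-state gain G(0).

At s = 0 each factor (s + a) contributes a and each (s^2 + bs + c) contributes c.
G(0) = 3·(-1) · (9) / ((6) · (7) · (1)) = -27/42 = -9/14.

G(0) = -9/14 ≈ -0.6429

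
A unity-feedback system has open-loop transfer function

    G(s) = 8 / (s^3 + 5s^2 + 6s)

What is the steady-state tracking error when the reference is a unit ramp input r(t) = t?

e_ss = 0.7500

G(s) has one pole at the origin.
This is a Type 1 system. Kv = lim_{s→0} s·G(s) = 8/6 = 4/3.
e_ss = 1/Kv = 1/(4/3) = 3/4 ≈ 0.7500.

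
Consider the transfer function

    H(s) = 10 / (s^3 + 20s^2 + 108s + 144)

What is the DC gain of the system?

H(0) = 5/72 ≈ 0.06944

Set s = 0: H(0) = (10) / (144) = 5/72.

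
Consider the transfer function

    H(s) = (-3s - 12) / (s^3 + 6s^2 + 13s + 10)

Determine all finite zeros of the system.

s = -4

Set the numerator to zero: -3s - 12 = 0, i.e. -3·(s + 4) = 0.
So s = -4.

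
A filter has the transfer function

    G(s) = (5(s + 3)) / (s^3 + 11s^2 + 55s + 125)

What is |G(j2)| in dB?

|G(j2)|_dB ≈ -17.2 dB

Substitute s = j2: numerator = 15 + j10, denominator = 81 + j102.
|G(j2)| = |15 + j10| / |81 + j102| = 18.028 / 130.25 ≈ 0.1384.
In decibels: 20·log₁₀(0.1384) ≈ -17.2 dB.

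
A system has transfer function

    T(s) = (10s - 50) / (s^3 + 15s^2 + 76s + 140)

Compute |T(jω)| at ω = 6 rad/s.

|T(j6)| ≈ 0.1674

Substitute s = j6: numerator = -50 + j60, denominator = -400 + j240.
|T(j6)| = |-50 + j60| / |-400 + j240| = 78.102 / 466.48 ≈ 0.1674.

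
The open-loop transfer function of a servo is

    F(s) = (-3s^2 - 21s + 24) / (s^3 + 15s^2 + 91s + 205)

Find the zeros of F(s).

Set the numerator to zero: -3s^2 - 21s + 24 = 0, i.e. -3·(s^2 + 7s - 8) = 0.
Factoring: (s + 8)(s - 1) = 0.

s = -8, 1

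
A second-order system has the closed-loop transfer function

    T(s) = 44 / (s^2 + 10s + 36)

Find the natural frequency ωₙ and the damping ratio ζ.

Compare the denominator to the standard form s^2 + 2ζωₙs + ωₙ².
ωₙ² = 36, so ωₙ = 6 rad/s.
2ζωₙ = 10, so ζ = 10/(2·6) ≈ 0.8333.

ωₙ = 6 rad/s, ζ ≈ 0.8333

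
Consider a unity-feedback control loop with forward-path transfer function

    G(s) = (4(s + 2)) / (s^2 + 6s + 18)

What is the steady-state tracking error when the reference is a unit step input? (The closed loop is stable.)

e_ss = 0.6923

G(s) has no poles at the origin.
This is a Type 0 system. Kp = lim_{s→0} G(s) = 8/18 = 4/9.
e_ss = 1/(1 + Kp) = 1/(1 + 4/9) = 9/13 ≈ 0.6923.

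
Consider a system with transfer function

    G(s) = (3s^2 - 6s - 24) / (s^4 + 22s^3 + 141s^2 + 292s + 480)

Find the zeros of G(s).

Set the numerator to zero: 3s^2 - 6s - 24 = 0, i.e. 3·(s^2 - 2s - 8) = 0.
Factoring: (s + 2)(s - 4) = 0.

s = -2, 4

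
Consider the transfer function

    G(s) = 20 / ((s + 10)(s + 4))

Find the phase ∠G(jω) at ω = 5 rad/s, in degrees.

At s = j5: numerator = 20, denominator = 15 + j70.
∠G = ∠num − ∠den = 0° − (77.905°) = -77.91°.

∠G(j5) ≈ -77.91°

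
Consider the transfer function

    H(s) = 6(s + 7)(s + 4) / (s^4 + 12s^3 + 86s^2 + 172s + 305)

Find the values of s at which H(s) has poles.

s = -1 ± 2j, -5 ± 6j

The poles are the roots of the denominator s^4 + 12s^3 + 86s^2 + 172s + 305 = 0.
No real roots exist; factor into two real quadratics: (s^2 + 2s + 5)(s^2 + 10s + 61) = 0.
Each quadratic gives a conjugate pair via the quadratic formula.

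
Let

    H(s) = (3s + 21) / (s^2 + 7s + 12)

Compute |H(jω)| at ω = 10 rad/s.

Substitute s = j10: numerator = 21 + j30, denominator = -88 + j70.
|H(j10)| = |21 + j30| / |-88 + j70| = 36.620 / 112.45 ≈ 0.3257.

|H(j10)| ≈ 0.3257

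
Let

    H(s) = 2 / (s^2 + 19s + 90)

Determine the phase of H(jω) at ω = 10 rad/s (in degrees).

At s = j10: numerator = 2, denominator = -10 + j190.
∠H = ∠num − ∠den = 0° − (93.013°) = -93.01°.

∠H(j10) ≈ -93.01°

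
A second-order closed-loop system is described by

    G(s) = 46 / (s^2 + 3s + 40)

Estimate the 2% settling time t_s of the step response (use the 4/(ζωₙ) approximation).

t_s ≈ 2.667 s

Comparing s^2 + 3s + 40 to s^2 + 2ζωₙs + ωₙ²: ωₙ = √40 ≈ 6.325 rad/s and ζ = 3/(2·√40) ≈ 0.2372.
ζωₙ = 3/2 = 1.5, so t_s ≈ 4/(ζωₙ) = 4/1.5 ≈ 2.667 s.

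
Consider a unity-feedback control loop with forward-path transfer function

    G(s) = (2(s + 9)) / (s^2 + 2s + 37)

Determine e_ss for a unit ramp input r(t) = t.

e_ss = ∞

G(s) has no poles at the origin.
This is a Type 0 system; Kv = lim_{s→0} s·G(s) = 0, so the steady-state error for a ramp input is infinite.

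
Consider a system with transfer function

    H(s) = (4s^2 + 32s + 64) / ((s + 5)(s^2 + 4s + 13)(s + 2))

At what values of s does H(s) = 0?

Set the numerator to zero: 4s^2 + 32s + 64 = 0, i.e. 4·(s^2 + 8s + 16) = 0.
Factoring: (s + 4)^2 = 0.

s = -4, -4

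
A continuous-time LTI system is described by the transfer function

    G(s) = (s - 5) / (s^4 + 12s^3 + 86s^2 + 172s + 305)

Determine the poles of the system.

s = -5 ± 6j, -1 ± 2j

The poles are the roots of the denominator s^4 + 12s^3 + 86s^2 + 172s + 305 = 0.
No real roots exist; factor into two real quadratics: (s^2 + 10s + 61)(s^2 + 2s + 5) = 0.
Each quadratic gives a conjugate pair via the quadratic formula.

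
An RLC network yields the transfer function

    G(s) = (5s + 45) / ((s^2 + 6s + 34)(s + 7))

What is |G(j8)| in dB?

|G(j8)|_dB ≈ -20.0 dB

Substitute s = j8: numerator = 45 + j40, denominator = -594 + j96.
|G(j8)| = |45 + j40| / |-594 + j96| = 60.208 / 601.71 ≈ 0.1001.
In decibels: 20·log₁₀(0.1001) ≈ -20.0 dB.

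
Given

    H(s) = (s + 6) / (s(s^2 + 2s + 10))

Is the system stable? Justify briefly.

marginally stable

The poles can be read from the denominator factors: s = 0, -1 ± 3j.
Since the simple pole(s) at s = 0 lie on the jω-axis with none in the right half-plane, the system is marginally stable.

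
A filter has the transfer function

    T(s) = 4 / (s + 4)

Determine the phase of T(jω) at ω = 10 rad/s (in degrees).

∠T(j10) ≈ -68.20°

At s = j10: numerator = 4, denominator = 4 + j10.
∠T = ∠num − ∠den = 0° − (68.199°) = -68.20°.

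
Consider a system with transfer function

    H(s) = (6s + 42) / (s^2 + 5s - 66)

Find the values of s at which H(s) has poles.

s = 6, -11

The poles are the roots of the denominator s^2 + 5s - 66 = 0.
Factoring: (s - 6)(s + 11) = 0, so s = 6 and s = -11.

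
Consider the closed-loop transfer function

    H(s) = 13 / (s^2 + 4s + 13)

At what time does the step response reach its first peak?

Comparing s^2 + 4s + 13 to s^2 + 2ζωₙs + ωₙ²: ωₙ = √13 ≈ 3.606 rad/s and ζ = 4/(2·√13) ≈ 0.5547.
ζωₙ = 4/2 = 2, so ω_d = ωₙ√(1−ζ²) = √(ωₙ² − (ζωₙ)²) = √(13 − 2²) = √9 = 3 rad/s.
t_p = π/ω_d = π/3 ≈ 1.047 s.

t_p ≈ 1.047 s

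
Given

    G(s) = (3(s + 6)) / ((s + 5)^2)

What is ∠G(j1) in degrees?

At s = j1: numerator = 18 + j3, denominator = 24 + j10.
∠G = ∠num − ∠den = 9.4623° − (22.620°) = -13.16°.

∠G(j1) ≈ -13.16°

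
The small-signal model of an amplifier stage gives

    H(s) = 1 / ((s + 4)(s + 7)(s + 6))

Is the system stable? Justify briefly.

stable

The poles can be read from the denominator factors: s = -4, -7, -6.
Since all poles lie strictly in the left half-plane, the system is stable.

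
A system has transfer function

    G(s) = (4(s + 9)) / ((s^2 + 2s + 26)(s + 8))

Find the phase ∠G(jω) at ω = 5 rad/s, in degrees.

∠G(j5) ≈ -87.24°

At s = j5: numerator = 36 + j20, denominator = -42 + j85.
∠G = ∠num − ∠den = 29.055° − (116.29°) = -87.24°.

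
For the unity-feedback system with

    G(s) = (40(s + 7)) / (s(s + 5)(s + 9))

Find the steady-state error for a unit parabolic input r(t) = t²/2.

G(s) has one pole at the origin.
This is a Type 1 system; Ka = lim_{s→0} s^2·G(s) = 0, so the steady-state error for a parabola input is infinite.

e_ss = ∞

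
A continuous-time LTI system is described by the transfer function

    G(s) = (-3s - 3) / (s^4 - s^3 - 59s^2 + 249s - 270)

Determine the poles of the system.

s = 3, -9, 5, 2

The poles are the roots of the denominator s^4 - s^3 - 59s^2 + 249s - 270 = 0.
Trying s = 3: the polynomial evaluates to 0, so (s - 3) is a factor.
Dividing out leaves s^3 + 2s^2 - 53s + 90 = 0.
This factors further as (s + 9)(s - 5)(s - 2) = 0.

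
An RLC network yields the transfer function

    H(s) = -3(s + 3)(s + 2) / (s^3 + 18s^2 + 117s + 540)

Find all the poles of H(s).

s = -3 ± 6j, -12

The poles are the roots of the denominator s^3 + 18s^2 + 117s + 540 = 0.
Trying s = -12: the polynomial evaluates to 0, so (s + 12) is a factor.
Dividing out leaves s^2 + 6s + 45 = 0.
The quadratic formula then gives s = -3 ± 6j.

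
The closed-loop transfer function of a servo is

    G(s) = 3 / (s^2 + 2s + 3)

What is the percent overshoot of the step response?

Comparing s^2 + 2s + 3 to s^2 + 2ζωₙs + ωₙ²: ωₙ = √3 ≈ 1.732 rad/s and ζ = 2/(2·√3) ≈ 0.5774.
%OS = 100·exp(−πζ/√(1−ζ²)) = 100·exp(−π·0.5774/√(1−0.5774²)) ≈ 10.8%.

%OS ≈ 10.8%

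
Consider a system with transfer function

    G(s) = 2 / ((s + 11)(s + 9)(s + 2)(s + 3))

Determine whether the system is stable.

stable

The poles can be read from the denominator factors: s = -11, -9, -2, -3.
Since all poles lie strictly in the left half-plane, the system is stable.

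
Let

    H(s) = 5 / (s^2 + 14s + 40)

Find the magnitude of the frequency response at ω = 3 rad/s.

|H(j3)| ≈ 0.09578

Substitute s = j3: numerator = 5, denominator = 31 + j42.
|H(j3)| = |5| / |31 + j42| = 5 / 52.202 ≈ 0.09578.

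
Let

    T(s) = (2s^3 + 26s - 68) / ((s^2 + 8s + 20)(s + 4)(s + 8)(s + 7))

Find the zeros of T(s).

s = -1 ± 4j, 2

Set the numerator to zero: 2s^3 + 26s - 68 = 0, i.e. 2·(s^3 + 13s - 34) = 0.
Factoring: (s^2 + 2s + 17)(s - 2) = 0.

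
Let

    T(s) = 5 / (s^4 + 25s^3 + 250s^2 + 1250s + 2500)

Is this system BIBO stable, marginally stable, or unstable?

stable

The denominator s^4 + 25s^3 + 250s^2 + 1250s + 2500 factors as (s^2 + 10s + 50)(s + 10)(s + 5), giving poles at s = -5 + 5j, -5 - 5j, -10, -5.
Since all poles lie strictly in the left half-plane, the system is stable.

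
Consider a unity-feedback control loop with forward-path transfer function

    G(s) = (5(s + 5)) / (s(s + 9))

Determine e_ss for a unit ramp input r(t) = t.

G(s) has one pole at the origin.
This is a Type 1 system. Kv = lim_{s→0} s·G(s) = 25/9.
e_ss = 1/Kv = 1/(25/9) = 9/25 ≈ 0.3600.

e_ss = 0.3600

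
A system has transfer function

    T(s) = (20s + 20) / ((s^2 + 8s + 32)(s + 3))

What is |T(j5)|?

Substitute s = j5: numerator = 20 + j100, denominator = -179 + j155.
|T(j5)| = |20 + j100| / |-179 + j155| = 101.98 / 236.78 ≈ 0.4307.

|T(j5)| ≈ 0.4307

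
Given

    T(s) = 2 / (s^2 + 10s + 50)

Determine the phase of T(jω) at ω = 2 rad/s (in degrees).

∠T(j2) ≈ -23.50°

At s = j2: numerator = 2, denominator = 46 + j20.
∠T = ∠num − ∠den = 0° − (23.499°) = -23.50°.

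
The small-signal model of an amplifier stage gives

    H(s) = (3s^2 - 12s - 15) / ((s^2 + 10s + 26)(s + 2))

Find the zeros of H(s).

Set the numerator to zero: 3s^2 - 12s - 15 = 0, i.e. 3·(s^2 - 4s - 5) = 0.
Factoring: (s + 1)(s - 5) = 0.

s = -1, 5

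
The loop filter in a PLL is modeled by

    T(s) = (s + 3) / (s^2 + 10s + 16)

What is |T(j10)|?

Substitute s = j10: numerator = 3 + j10, denominator = -84 + j100.
|T(j10)| = |3 + j10| / |-84 + j100| = 10.440 / 130.60 ≈ 0.07994.

|T(j10)| ≈ 0.07994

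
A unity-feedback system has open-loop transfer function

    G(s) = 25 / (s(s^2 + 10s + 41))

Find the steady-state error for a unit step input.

e_ss = 0

G(s) has one pole at the origin.
This is a Type 1 system; for a step input the steady-state error is zero.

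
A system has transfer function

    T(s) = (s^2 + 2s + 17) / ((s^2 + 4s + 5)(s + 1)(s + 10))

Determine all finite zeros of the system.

Set the numerator to zero: s^2 + 2s + 17 = 0.
Factoring: (s^2 + 2s + 17) = 0.

s = -1 ± 4j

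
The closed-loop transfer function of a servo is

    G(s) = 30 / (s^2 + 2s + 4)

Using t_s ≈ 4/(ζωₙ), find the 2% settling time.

t_s ≈ 4 s

Comparing s^2 + 2s + 4 to s^2 + 2ζωₙs + ωₙ²: ωₙ = 2 rad/s and ζ = 2/(2·2) = 0.5.
ζωₙ = 2/2 = 1, so t_s ≈ 4/(ζωₙ) = 4/1 = 4 s.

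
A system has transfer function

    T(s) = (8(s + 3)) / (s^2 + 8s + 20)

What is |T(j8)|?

|T(j8)| ≈ 0.8801

Substitute s = j8: numerator = 24 + j64, denominator = -44 + j64.
|T(j8)| = |24 + j64| / |-44 + j64| = 68.352 / 77.666 ≈ 0.8801.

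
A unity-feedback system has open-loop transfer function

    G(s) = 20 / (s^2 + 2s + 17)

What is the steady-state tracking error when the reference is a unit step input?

e_ss = 0.4595

G(s) has no poles at the origin.
This is a Type 0 system. Kp = lim_{s→0} G(s) = 20/17.
e_ss = 1/(1 + Kp) = 1/(1 + 20/17) = 17/37 ≈ 0.4595.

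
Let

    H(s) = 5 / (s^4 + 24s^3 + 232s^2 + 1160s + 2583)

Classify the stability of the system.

stable

The denominator s^4 + 24s^3 + 232s^2 + 1160s + 2583 factors as (s^2 + 8s + 41)(s + 9)(s + 7), giving poles at s = -4 + 5j, -4 - 5j, -9, -7.
Since all poles lie strictly in the left half-plane, the system is stable.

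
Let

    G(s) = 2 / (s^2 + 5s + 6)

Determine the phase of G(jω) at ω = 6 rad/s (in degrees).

∠G(j6) ≈ -135°

At s = j6: numerator = 2, denominator = -30 + j30.
∠G = ∠num − ∠den = 0° − (135°) = -135°.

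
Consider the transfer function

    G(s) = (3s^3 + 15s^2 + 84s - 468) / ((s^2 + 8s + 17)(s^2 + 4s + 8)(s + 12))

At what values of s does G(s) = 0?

Set the numerator to zero: 3s^3 + 15s^2 + 84s - 468 = 0, i.e. 3·(s^3 + 5s^2 + 28s - 156) = 0.
Factoring: (s^2 + 8s + 52)(s - 3) = 0.

s = -4 + 6j, -4 - 6j, 3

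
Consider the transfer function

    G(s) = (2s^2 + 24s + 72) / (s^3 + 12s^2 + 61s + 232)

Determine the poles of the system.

The poles are the roots of the denominator s^3 + 12s^2 + 61s + 232 = 0.
Trying s = -8: the polynomial evaluates to 0, so (s + 8) is a factor.
Dividing out leaves s^2 + 4s + 29 = 0.
The quadratic formula then gives s = -2 ± 5j.

s = -8, -2 + 5j, -2 - 5j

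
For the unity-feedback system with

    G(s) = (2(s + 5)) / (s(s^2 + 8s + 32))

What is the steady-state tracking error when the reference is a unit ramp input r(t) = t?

G(s) has one pole at the origin.
This is a Type 1 system. Kv = lim_{s→0} s·G(s) = 10/32 = 5/16.
e_ss = 1/Kv = 1/(5/16) = 16/5 ≈ 3.200.

e_ss = 3.200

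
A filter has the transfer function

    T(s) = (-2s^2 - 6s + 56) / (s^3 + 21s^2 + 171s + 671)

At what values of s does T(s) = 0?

Set the numerator to zero: -2s^2 - 6s + 56 = 0, i.e. -2·(s^2 + 3s - 28) = 0.
Factoring: (s - 4)(s + 7) = 0.

s = 4, -7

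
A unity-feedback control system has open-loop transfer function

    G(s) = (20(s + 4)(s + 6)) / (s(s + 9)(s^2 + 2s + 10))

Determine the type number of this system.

Type 1

The denominator has 1 factor of s at the origin (free integrator), so this is a Type 1 system.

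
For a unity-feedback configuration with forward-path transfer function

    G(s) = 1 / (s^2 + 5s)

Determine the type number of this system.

Type 1

Factor s from the denominator: s^2 + 5s = s·(s + 5).
There is 1 pole at the origin, so the system is Type 1.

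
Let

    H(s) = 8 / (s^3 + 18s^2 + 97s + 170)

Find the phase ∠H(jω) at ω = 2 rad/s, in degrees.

∠H(j2) ≈ -62.22°

At s = j2: numerator = 8, denominator = 98 + j186.
∠H = ∠num − ∠den = 0° − (62.216°) = -62.22°.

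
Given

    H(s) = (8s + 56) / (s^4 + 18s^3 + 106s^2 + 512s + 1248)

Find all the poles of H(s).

s = -1 + 5j, -1 - 5j, -12, -4

The poles are the roots of the denominator s^4 + 18s^3 + 106s^2 + 512s + 1248 = 0.
Trying s = -12: the polynomial evaluates to 0, so (s + 12) is a factor.
Dividing out leaves s^3 + 6s^2 + 34s + 104 = 0.
This factors further as (s^2 + 2s + 26)(s + 4) = 0.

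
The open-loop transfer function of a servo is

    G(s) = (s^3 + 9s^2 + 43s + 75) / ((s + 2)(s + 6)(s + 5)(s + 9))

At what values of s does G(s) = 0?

s = -3 ± 4j, -3

Set the numerator to zero: s^3 + 9s^2 + 43s + 75 = 0.
Factoring: (s^2 + 6s + 25)(s + 3) = 0.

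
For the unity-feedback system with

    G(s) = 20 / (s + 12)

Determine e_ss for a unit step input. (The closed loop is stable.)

e_ss = 0.3750

G(s) has no poles at the origin.
This is a Type 0 system. Kp = lim_{s→0} G(s) = 20/12 = 5/3.
e_ss = 1/(1 + Kp) = 1/(1 + 5/3) = 3/8 ≈ 0.3750.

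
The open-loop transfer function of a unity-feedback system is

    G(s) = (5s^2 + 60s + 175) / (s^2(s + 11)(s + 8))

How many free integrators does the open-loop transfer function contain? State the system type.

Type 2

The denominator has 2 factors of s at the origin (free integrators), so this is a Type 2 system.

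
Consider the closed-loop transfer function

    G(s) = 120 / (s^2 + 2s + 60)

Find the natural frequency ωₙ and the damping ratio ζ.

ωₙ ≈ 7.746 rad/s, ζ ≈ 0.1291

Compare the denominator to the standard form s^2 + 2ζωₙs + ωₙ².
ωₙ² = 60, so ωₙ = √60 ≈ 7.746 rad/s.
2ζωₙ = 2, so ζ = 2/(2·√60) ≈ 0.1291.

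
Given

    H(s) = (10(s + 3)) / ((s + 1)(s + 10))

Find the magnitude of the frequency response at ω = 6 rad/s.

|H(j6)| ≈ 0.9457

Substitute s = j6: numerator = 30 + j60, denominator = -26 + j66.
|H(j6)| = |30 + j60| / |-26 + j66| = 67.082 / 70.937 ≈ 0.9457.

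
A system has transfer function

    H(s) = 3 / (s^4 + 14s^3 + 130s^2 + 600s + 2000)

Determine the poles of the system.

The poles are the roots of the denominator s^4 + 14s^3 + 130s^2 + 600s + 2000 = 0.
No real roots exist; factor into two real quadratics: (s^2 + 10s + 50)(s^2 + 4s + 40) = 0.
Each quadratic gives a conjugate pair via the quadratic formula.

s = -5 ± 5j, -2 ± 6j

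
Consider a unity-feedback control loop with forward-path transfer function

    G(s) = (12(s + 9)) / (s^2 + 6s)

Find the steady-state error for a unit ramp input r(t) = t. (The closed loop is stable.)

e_ss = 0.05556

G(s) has one pole at the origin.
This is a Type 1 system. Kv = lim_{s→0} s·G(s) = 108/6 = 18.
e_ss = 1/Kv = 1/(18) = 1/18 ≈ 0.05556.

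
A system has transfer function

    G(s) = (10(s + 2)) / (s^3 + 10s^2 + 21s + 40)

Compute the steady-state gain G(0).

Set s = 0: G(0) = (20) / (40) = 1/2.

G(0) = 1/2 ≈ 0.5000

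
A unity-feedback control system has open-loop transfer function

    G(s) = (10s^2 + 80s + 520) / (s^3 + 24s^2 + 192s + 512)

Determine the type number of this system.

Type 0

The denominator has no factor of s at the origin — no free integrator — so this is a Type 0 system.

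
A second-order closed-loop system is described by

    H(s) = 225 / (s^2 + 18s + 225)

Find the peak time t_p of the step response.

t_p ≈ 0.2618 s

Comparing s^2 + 18s + 225 to s^2 + 2ζωₙs + ωₙ²: ωₙ = 15 rad/s and ζ = 18/(2·15) = 0.6.
ζωₙ = 18/2 = 9, so ω_d = ωₙ√(1−ζ²) = √(ωₙ² − (ζωₙ)²) = √(225 − 9²) = √144 = 12 rad/s.
t_p = π/ω_d = π/12 ≈ 0.2618 s.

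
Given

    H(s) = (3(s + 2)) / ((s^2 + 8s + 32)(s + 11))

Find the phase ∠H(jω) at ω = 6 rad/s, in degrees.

∠H(j6) ≈ -51.81°

At s = j6: numerator = 6 + j18, denominator = -332 + j504.
∠H = ∠num − ∠den = 71.565° − (123.37°) = -51.81°.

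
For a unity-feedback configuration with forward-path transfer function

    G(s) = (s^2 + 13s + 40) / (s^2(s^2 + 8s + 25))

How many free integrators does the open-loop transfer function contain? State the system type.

Type 2

The denominator has 2 factors of s at the origin (free integrators), so this is a Type 2 system.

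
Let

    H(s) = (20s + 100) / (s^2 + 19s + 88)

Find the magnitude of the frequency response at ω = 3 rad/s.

|H(j3)| ≈ 1.197

Substitute s = j3: numerator = 100 + j60, denominator = 79 + j57.
|H(j3)| = |100 + j60| / |79 + j57| = 116.62 / 97.417 ≈ 1.197.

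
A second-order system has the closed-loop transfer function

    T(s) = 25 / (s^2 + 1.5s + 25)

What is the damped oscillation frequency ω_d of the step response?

ω_d ≈ 4.943 rad/s

Comparing s^2 + 1.5s + 25 to s^2 + 2ζωₙs + ωₙ²: ωₙ = 5 rad/s and ζ = 1.5/(2·5) = 0.15.
ζωₙ = 1.5/2 = 0.75, so ω_d = ωₙ√(1−ζ²) = √(ωₙ² − (ζωₙ)²) = √(25 − 0.75²) = √24.4375 ≈ 4.943 rad/s.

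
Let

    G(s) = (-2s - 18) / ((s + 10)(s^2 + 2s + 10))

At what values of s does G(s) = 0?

s = -9

Set the numerator to zero: -2s - 18 = 0, i.e. -2·(s + 9) = 0.
So s = -9.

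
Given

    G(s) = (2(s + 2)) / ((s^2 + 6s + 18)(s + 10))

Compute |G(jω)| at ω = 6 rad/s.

|G(j6)| ≈ 0.02695

Substitute s = j6: numerator = 4 + j12, denominator = -396 + j252.
|G(j6)| = |4 + j12| / |-396 + j252| = 12.649 / 469.38 ≈ 0.02695.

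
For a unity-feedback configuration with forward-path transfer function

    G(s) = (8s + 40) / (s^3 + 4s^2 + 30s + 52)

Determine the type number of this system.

Type 0

The denominator has no factor of s at the origin — no free integrator — so this is a Type 0 system.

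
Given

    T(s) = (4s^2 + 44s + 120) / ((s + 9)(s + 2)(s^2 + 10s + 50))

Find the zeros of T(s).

Set the numerator to zero: 4s^2 + 44s + 120 = 0, i.e. 4·(s^2 + 11s + 30) = 0.
Factoring: (s + 5)(s + 6) = 0.

s = -5, -6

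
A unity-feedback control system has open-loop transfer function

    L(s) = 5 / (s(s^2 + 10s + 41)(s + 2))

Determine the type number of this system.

The denominator has 1 factor of s at the origin (free integrator), so this is a Type 1 system.

Type 1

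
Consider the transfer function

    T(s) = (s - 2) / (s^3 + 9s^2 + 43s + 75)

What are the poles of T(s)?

s = -3 ± 4j, -3

The poles are the roots of the denominator s^3 + 9s^2 + 43s + 75 = 0.
Trying s = -3: the polynomial evaluates to 0, so (s + 3) is a factor.
Dividing out leaves s^2 + 6s + 25 = 0.
The quadratic formula then gives s = -3 ± 4j.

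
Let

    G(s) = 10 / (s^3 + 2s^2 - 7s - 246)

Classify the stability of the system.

unstable

The denominator s^3 + 2s^2 - 7s - 246 factors as (s - 6)(s^2 + 8s + 41), giving poles at s = 6, -4 ± 5j.
Since the pole(s) at s = 6 lie in the right half-plane, the system is unstable.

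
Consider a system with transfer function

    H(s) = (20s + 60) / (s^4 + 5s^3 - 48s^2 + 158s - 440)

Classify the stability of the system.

unstable

The denominator s^4 + 5s^3 - 48s^2 + 158s - 440 factors as (s^2 - 2s + 10)(s - 4)(s + 11), giving poles at s = 1 ± 3j, 4, -11.
Since the pole(s) at s = 1 ± 3j, 4 lie in the right half-plane, the system is unstable.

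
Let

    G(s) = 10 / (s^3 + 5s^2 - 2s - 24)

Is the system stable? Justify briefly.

The denominator s^3 + 5s^2 - 2s - 24 factors as (s - 2)(s + 3)(s + 4), giving poles at s = 2, -3, -4.
Since the pole(s) at s = 2 lie in the right half-plane, the system is unstable.

unstable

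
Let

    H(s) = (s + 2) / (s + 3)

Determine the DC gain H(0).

H(0) = 2/3 ≈ 0.6667

Set s = 0: H(0) = (2) / (3) = 2/3.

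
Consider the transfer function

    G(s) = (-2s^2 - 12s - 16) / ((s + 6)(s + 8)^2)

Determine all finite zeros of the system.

s = -2, -4

Set the numerator to zero: -2s^2 - 12s - 16 = 0, i.e. -2·(s^2 + 6s + 8) = 0.
Factoring: (s + 2)(s + 4) = 0.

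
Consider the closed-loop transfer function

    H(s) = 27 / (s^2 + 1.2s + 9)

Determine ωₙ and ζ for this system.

ωₙ = 3 rad/s, ζ = 0.2

Compare the denominator to the standard form s^2 + 2ζωₙs + ωₙ².
ωₙ² = 9, so ωₙ = 3 rad/s.
2ζωₙ = 1.2, so ζ = 1.2/(2·3) = 0.2.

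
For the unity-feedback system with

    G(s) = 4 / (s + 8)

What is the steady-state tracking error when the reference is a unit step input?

e_ss = 0.6667

G(s) has no poles at the origin.
This is a Type 0 system. Kp = lim_{s→0} G(s) = 4/8 = 1/2.
e_ss = 1/(1 + Kp) = 1/(1 + 1/2) = 2/3 ≈ 0.6667.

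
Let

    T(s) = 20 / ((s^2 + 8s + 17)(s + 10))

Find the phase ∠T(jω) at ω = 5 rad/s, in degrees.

At s = j5: numerator = 20, denominator = -280 + j360.
∠T = ∠num − ∠den = 0° − (127.87°) = -127.9°.

∠T(j5) ≈ -127.9°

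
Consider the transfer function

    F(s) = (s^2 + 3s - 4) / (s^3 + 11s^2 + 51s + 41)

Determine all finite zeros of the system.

s = 1, -4

Set the numerator to zero: s^2 + 3s - 4 = 0.
Factoring: (s - 1)(s + 4) = 0.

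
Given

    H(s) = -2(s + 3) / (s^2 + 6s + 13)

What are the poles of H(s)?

s = -3 ± 2j

The poles are the roots of the denominator s^2 + 6s + 13 = 0.
Using the quadratic formula: s = (-6 ± √(-16))/2 = -3 ± 2j.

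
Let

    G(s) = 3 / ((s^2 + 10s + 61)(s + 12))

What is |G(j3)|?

Substitute s = j3: numerator = 3, denominator = 534 + j516.
|G(j3)| = |3| / |534 + j516| = 3 / 742.57 ≈ 0.004040.

|G(j3)| ≈ 0.004040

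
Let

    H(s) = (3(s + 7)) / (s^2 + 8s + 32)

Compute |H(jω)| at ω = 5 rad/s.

|H(j5)| ≈ 0.6355

Substitute s = j5: numerator = 21 + j15, denominator = 7 + j40.
|H(j5)| = |21 + j15| / |7 + j40| = 25.807 / 40.608 ≈ 0.6355.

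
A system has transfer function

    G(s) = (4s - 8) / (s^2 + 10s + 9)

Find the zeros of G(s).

s = 2

Set the numerator to zero: 4s - 8 = 0, i.e. 4·(s - 2) = 0.
So s = 2.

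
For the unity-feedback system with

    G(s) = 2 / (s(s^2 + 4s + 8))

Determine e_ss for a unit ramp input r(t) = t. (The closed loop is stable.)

e_ss = 4

G(s) has one pole at the origin.
This is a Type 1 system. Kv = lim_{s→0} s·G(s) = 2/8 = 1/4.
e_ss = 1/Kv = 1/(1/4) = 4.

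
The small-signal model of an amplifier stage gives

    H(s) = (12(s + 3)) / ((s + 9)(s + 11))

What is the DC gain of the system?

H(0) = 4/11 ≈ 0.3636

At s = 0 each factor (s + a) contributes a and each (s^2 + bs + c) contributes c.
H(0) = 12·(3) / ((9) · (11)) = 36/99 = 4/11.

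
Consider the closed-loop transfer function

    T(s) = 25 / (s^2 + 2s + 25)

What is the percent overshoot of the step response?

Comparing s^2 + 2s + 25 to s^2 + 2ζωₙs + ωₙ²: ωₙ = 5 rad/s and ζ = 2/(2·5) = 0.2.
%OS = 100·exp(−πζ/√(1−ζ²)) = 100·exp(−π·0.2/√(1−0.2²)) ≈ 52.7%.

%OS ≈ 52.7%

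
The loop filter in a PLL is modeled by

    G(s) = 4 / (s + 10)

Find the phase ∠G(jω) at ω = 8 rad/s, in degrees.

At s = j8: numerator = 4, denominator = 10 + j8.
∠G = ∠num − ∠den = 0° − (38.660°) = -38.66°.

∠G(j8) ≈ -38.66°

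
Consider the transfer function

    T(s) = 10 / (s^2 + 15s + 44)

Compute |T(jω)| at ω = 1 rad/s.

|T(j1)| ≈ 0.2196

Substitute s = j1: numerator = 10, denominator = 43 + j15.
|T(j1)| = |10| / |43 + j15| = 10 / 45.541 ≈ 0.2196.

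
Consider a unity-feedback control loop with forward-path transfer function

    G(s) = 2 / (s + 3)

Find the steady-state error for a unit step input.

e_ss = 0.6000

G(s) has no poles at the origin.
This is a Type 0 system. Kp = lim_{s→0} G(s) = 2/3.
e_ss = 1/(1 + Kp) = 1/(1 + 2/3) = 3/5 ≈ 0.6000.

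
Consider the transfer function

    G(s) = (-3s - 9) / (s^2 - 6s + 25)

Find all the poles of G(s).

The poles are the roots of the denominator s^2 - 6s + 25 = 0.
Using the quadratic formula: s = (6 ± √(-64))/2 = 3 ± 4j.

s = 3 + 4j, 3 - 4j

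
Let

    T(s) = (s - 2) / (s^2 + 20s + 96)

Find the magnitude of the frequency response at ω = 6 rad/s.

Substitute s = j6: numerator = -2 + j6, denominator = 60 + j120.
|T(j6)| = |-2 + j6| / |60 + j120| = 6.3246 / 134.16 ≈ 0.04714.

|T(j6)| ≈ 0.04714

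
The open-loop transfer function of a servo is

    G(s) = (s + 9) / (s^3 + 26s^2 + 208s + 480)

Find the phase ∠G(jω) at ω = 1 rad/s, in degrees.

∠G(j1) ≈ -18.17°

At s = j1: numerator = 9 + j1, denominator = 454 + j207.
∠G = ∠num − ∠den = 6.3402° − (24.510°) = -18.17°.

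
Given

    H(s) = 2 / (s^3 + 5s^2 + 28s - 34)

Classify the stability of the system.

The denominator s^3 + 5s^2 + 28s - 34 factors as (s - 1)(s^2 + 6s + 34), giving poles at s = 1, -3 ± 5j.
Since the pole(s) at s = 1 lie in the right half-plane, the system is unstable.

unstable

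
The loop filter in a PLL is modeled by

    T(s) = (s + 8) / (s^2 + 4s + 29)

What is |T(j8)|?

Substitute s = j8: numerator = 8 + j8, denominator = -35 + j32.
|T(j8)| = |8 + j8| / |-35 + j32| = 11.314 / 47.424 ≈ 0.2386.

|T(j8)| ≈ 0.2386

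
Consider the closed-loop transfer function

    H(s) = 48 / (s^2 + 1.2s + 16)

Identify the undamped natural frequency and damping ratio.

ωₙ = 4 rad/s, ζ = 0.15

Compare the denominator to the standard form s^2 + 2ζωₙs + ωₙ².
ωₙ² = 16, so ωₙ = 4 rad/s.
2ζωₙ = 1.2, so ζ = 1.2/(2·4) = 0.15.
With ζ = 0.15 the response is underdamped.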